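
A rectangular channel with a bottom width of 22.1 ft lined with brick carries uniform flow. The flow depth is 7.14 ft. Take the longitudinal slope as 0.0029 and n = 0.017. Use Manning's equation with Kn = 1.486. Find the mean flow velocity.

Flow area A = b·y = 22.1 × 7.14 = 157.8 ft². Wetted perimeter P = b + 2y = 22.1 + 2×7.14 = 36.38 ft.
Hydraulic radius R = A/P = 157.8/36.38 = 4.337 ft.
From Manning's equation, V = (1.486/n) R^(2/3) S^(1/2) = (1.486/0.017) × 4.337^(2/3) × 0.0029^(1/2) = 12.5 ft/s.

V = 12.5 ft/s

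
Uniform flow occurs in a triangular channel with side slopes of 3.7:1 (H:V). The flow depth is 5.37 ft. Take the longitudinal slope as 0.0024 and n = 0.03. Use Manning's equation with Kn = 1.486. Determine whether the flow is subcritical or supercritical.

subcritical

For a triangular section with side slope z = 3.7: A = zy² = 3.7×5.37² = 106.7 ft²; P = 2y√(1+z²) = 2×5.37×3.833 = 41.16 ft.
Hydraulic radius R = A/P = 106.7/41.16 = 2.592 ft.
V = (1.486/n) R^(2/3) √S = (1.486/0.03) × 2.592^(2/3) × √0.0024 = 4.579 ft/s. Hydraulic depth D_h = A/T = 106.7/39.74 = 2.685 ft.
Froude number Fr = V/√(g·D_h) = 4.579/√(32.2×2.685) = 0.492, which is less than 1, so the flow is subcritical.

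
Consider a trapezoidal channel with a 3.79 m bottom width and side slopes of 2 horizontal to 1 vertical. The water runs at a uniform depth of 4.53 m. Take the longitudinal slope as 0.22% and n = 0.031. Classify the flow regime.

subcritical

With bottom width b = 3.79 m and side slope z = 2: A = (b + zy)y = (3.79 + 2×4.53)×4.53 = 58.21 m²; P = b + 2y√(1+z²) = 3.79 + 2×4.53×2.236 = 24.05 m.
Hydraulic radius R = A/P = 58.21/24.05 = 2.421 m.
V = (1/n) R^(2/3) √S = (1/0.031) × 2.421^(2/3) × √0.0022 = 2.728 m/s. Hydraulic depth D_h = A/T = 58.21/21.91 = 2.657 m.
Froude number Fr = V/√(g·D_h) = 2.728/√(9.81×2.657) = 0.534, which is less than 1, so the flow is subcritical.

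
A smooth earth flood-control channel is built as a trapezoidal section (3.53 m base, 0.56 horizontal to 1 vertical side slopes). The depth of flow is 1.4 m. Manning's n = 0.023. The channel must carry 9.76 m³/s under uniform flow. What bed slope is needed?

S = 0.0016

With bottom width b = 3.53 m and side slope z = 0.56: A = (b + zy)y = (3.53 + 0.56×1.4)×1.4 = 6.04 m²; P = b + 2y√(1+z²) = 3.53 + 2×1.4×1.146 = 6.739 m.
Hydraulic radius R = A/P = 6.04/6.739 = 0.8962 m.
From Manning's equation, S = [nQ / (1 A R^(2/3))]² = [0.023 × 9.76 / (1 × 6.04 × 0.8962^(2/3))]² = 0.0016.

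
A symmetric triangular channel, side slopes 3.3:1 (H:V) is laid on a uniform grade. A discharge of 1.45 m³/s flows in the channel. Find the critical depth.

At critical depth, Q² T / (g A³) = 1, i.e. A³/T = Q²/g = 1.45²/9.81 = 0.2143.
At y = 0.392 m: A³/T = 0.0504 — short.
At y = 0.568 m: A³/T = 0.3219 — over.
At y = 0.524 m: A³/T = 0.2151 — matches.

y_c = 0.524 m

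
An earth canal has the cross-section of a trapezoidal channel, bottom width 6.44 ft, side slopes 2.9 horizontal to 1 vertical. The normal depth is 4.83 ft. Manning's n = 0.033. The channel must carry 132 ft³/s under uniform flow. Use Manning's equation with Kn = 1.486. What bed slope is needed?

S = 0.00023

With bottom width b = 6.44 ft and side slope z = 2.9: A = (b + zy)y = (6.44 + 2.9×4.83)×4.83 = 98.76 ft²; P = b + 2y√(1+z²) = 6.44 + 2×4.83×3.068 = 36.07 ft.
Hydraulic radius R = A/P = 98.76/36.07 = 2.738 ft.
From Manning's equation, S = [nQ / (1.486 A R^(2/3))]² = [0.033 × 132 / (1.486 × 98.76 × 2.738^(2/3))]² = 0.00023.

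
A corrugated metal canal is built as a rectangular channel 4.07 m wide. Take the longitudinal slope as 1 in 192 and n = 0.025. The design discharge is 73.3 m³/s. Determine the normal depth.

Manning's equation rearranged: A R^(2/3) = nQ / (1·√S) = 0.025 × 73.3 / (√0.005208) = 25.39.
Trying y = 3.56 m: A R^(2/3) = 17.21 — short.
Trying y = 6.17 m: A R^(2/3) = 33.35 — over.
Trying y = 4.9 m: A R^(2/3) = 25.41 — close enough.

y_n = 4.9 m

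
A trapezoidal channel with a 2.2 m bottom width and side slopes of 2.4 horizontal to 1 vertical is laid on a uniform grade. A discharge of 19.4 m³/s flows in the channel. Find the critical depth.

y_c = 1.29 m

At critical depth, Q² T / (g A³) = 1, i.e. A³/T = Q²/g = 19.4²/9.81 = 38.36.
Trying y = 0.981 m: A³/T = 12.91 — too small.
Trying y = 1.65 m: A³/T = 103.8 — too large.
Trying y = 1.29 m: A³/T = 38 — ≈ 38.36.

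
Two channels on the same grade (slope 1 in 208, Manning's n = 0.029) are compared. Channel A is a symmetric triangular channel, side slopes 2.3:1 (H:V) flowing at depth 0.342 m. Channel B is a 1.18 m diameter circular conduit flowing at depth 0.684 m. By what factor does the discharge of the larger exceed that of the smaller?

3.95

Channel A: For a triangular section with side slope z = 2.3: A = zy² = 2.3×0.342² = 0.269 m²; P = 2y√(1+z²) = 2×0.342×2.508 = 1.715 m. Hydraulic radius R = A/P = 0.269/1.715 = 0.1568 m. Q_A = (1/0.029)·0.269·0.1568^(2/3)·√0.004808 = 0.187 m³/s.
Channel B: For a circular section of diameter D = 1.18 m at depth y = 0.684 m, the central angle is θ = 2 arccos(1 − 2y/D) = 3.462 rad. Then A = (D²/8)(θ − sin θ) = 0.6572 m² and P = Dθ/2 = 2.042 m. Hydraulic radius R = A/P = 0.6572/2.042 = 0.3218 m. Q_B = (1/0.029)·0.6572·0.3218^(2/3)·√0.004808 = 0.738 m³/s.
The larger discharge is 0.738 m³/s and the smaller is 0.187 m³/s; the ratio is 3.95.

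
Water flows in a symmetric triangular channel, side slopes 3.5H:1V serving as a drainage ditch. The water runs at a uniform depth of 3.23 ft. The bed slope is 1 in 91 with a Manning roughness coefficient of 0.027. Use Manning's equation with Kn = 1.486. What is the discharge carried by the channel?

For a triangular section with side slope z = 3.5: A = zy² = 3.5×3.23² = 36.52 ft²; P = 2y√(1+z²) = 2×3.23×3.64 = 23.51 ft.
Hydraulic radius R = A/P = 36.52/23.51 = 1.553 ft.
Manning's equation: Q = (1.486/n) A R^(2/3) S^(1/2) = (1.486/0.027) × 36.52 × 1.553^(2/3) × 0.01099^(1/2) = 283 ft³/s.

Q = 283 ft³/s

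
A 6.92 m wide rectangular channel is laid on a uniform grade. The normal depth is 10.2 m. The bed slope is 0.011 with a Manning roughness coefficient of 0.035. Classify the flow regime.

Flow area A = b·y = 6.92 × 10.2 = 70.58 m². Wetted perimeter P = b + 2y = 6.92 + 2×10.2 = 27.32 m.
Hydraulic radius R = A/P = 70.58/27.32 = 2.584 m.
V = (1/n) R^(2/3) √S = (1/0.035) × 2.584^(2/3) × √0.011 = 5.642 m/s. Hydraulic depth D_h = A/T = 70.58/6.92 = 10.2 m.
Froude number Fr = V/√(g·D_h) = 5.642/√(9.81×10.2) = 0.564, which is less than 1, so the flow is subcritical.

subcritical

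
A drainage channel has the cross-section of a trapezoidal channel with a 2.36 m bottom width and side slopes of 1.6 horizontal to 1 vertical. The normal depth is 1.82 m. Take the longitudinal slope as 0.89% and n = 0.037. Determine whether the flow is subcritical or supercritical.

With bottom width b = 2.36 m and side slope z = 1.6: A = (b + zy)y = (2.36 + 1.6×1.82)×1.82 = 9.595 m²; P = b + 2y√(1+z²) = 2.36 + 2×1.82×1.887 = 9.228 m.
Hydraulic radius R = A/P = 9.595/9.228 = 1.04 m.
V = (1/n) R^(2/3) √S = (1/0.037) × 1.04^(2/3) × √0.0089 = 2.617 m/s. Hydraulic depth D_h = A/T = 9.595/8.184 = 1.172 m.
Froude number Fr = V/√(g·D_h) = 2.617/√(9.81×1.172) = 0.772, which is less than 1, so the flow is subcritical.

subcritical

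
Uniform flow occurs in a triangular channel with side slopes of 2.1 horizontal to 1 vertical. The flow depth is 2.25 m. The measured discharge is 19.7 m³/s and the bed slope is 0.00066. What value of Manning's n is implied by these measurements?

n = 0.014

For a triangular section with side slope z = 2.1: A = zy² = 2.1×2.25² = 10.63 m²; P = 2y√(1+z²) = 2×2.25×2.326 = 10.47 m.
Hydraulic radius R = A/P = 10.63/10.47 = 1.016 m.
Rearranging Manning's equation: n = (1/Q) A R^(2/3) S^(1/2) = (1/19.7) × 10.63 × 1.016^(2/3) × √0.00066 = 0.014.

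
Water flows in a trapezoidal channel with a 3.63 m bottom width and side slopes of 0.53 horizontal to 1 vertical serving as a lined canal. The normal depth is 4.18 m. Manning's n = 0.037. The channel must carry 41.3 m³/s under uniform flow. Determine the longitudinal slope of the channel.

With bottom width b = 3.63 m and side slope z = 0.53: A = (b + zy)y = (3.63 + 0.53×4.18)×4.18 = 24.43 m²; P = b + 2y√(1+z²) = 3.63 + 2×4.18×1.132 = 13.09 m.
Hydraulic radius R = A/P = 24.43/13.09 = 1.866 m.
From Manning's equation, S = [nQ / (1 A R^(2/3))]² = [0.037 × 41.3 / (1 × 24.43 × 1.866^(2/3))]² = 0.0017.

S = 0.0017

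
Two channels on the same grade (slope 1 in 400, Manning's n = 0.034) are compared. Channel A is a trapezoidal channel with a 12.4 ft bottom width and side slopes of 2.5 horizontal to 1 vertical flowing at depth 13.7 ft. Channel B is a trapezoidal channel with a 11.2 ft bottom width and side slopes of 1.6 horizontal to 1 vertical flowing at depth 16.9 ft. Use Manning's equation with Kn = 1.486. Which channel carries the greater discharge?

channel B

Channel A: With bottom width b = 12.4 ft and side slope z = 2.5: A = (b + zy)y = (12.4 + 2.5×13.7)×13.7 = 639.1 ft²; P = b + 2y√(1+z²) = 12.4 + 2×13.7×2.693 = 86.18 ft. Hydraulic radius R = A/P = 639.1/86.18 = 7.416 ft. Q_A = (1.486/0.034)·639.1·7.416^(2/3)·√0.0025 = 5311 ft³/s.
Channel B: With bottom width b = 11.2 ft and side slope z = 1.6: A = (b + zy)y = (11.2 + 1.6×16.9)×16.9 = 646.3 ft²; P = b + 2y√(1+z²) = 11.2 + 2×16.9×1.887 = 74.97 ft. Hydraulic radius R = A/P = 646.3/74.97 = 8.62 ft. Q_B = (1.486/0.034)·646.3·8.62^(2/3)·√0.0025 = 5937 ft³/s.
Q_A = 5311 ft³/s vs Q_B = 5937 ft³/s, so channel B carries more.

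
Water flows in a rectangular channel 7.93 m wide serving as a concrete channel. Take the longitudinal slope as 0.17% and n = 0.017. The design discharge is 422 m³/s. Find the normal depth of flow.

Manning's equation rearranged: A R^(2/3) = nQ / (1·√S) = 0.017 × 422 / (√0.0017) = 174.
At y = 13 m: A R^(2/3) = 216.3 — over.
At y = 7.42 m: A R^(2/3) = 110.8 — short.
At y = 10.8 m: A R^(2/3) = 174.2 — ≈ 174.

y_n = 10.8 m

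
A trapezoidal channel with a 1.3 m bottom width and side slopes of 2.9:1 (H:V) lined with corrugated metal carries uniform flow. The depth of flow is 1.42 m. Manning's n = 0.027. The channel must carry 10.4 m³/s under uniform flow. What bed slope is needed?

With bottom width b = 1.3 m and side slope z = 2.9: A = (b + zy)y = (1.3 + 2.9×1.42)×1.42 = 7.694 m²; P = b + 2y√(1+z²) = 1.3 + 2×1.42×3.068 = 10.01 m.
Hydraulic radius R = A/P = 7.694/10.01 = 0.7684 m.
From Manning's equation, S = [nQ / (1 A R^(2/3))]² = [0.027 × 10.4 / (1 × 7.694 × 0.7684^(2/3))]² = 0.00189.

S = 0.00189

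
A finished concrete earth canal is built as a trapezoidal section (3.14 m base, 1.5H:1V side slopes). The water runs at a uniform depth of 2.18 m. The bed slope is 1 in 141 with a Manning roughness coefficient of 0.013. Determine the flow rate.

Q = 106 m³/s

With bottom width b = 3.14 m and side slope z = 1.5: A = (b + zy)y = (3.14 + 1.5×2.18)×2.18 = 13.97 m²; P = b + 2y√(1+z²) = 3.14 + 2×2.18×1.803 = 11 m.
Hydraulic radius R = A/P = 13.97/11 = 1.27 m.
Manning's equation: Q = (1/n) A R^(2/3) S^(1/2) = (1/0.013) × 13.97 × 1.27^(2/3) × 0.007092^(1/2) = 106 m³/s.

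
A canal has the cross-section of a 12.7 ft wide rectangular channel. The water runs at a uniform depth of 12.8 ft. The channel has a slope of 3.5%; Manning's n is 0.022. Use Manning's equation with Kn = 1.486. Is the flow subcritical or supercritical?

Flow area A = b·y = 12.7 × 12.8 = 162.6 ft². Wetted perimeter P = b + 2y = 12.7 + 2×12.8 = 38.3 ft.
Hydraulic radius R = A/P = 162.6/38.3 = 4.244 ft.
V = (1.486/n) R^(2/3) √S = (1.486/0.022) × 4.244^(2/3) × √0.035 = 33.13 ft/s. Hydraulic depth D_h = A/T = 162.6/12.7 = 12.8 ft.
Froude number Fr = V/√(g·D_h) = 33.13/√(32.2×12.8) = 1.63, which is greater than 1, so the flow is supercritical.

supercritical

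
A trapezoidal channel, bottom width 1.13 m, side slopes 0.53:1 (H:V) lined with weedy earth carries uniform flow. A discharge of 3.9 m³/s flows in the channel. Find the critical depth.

y_c = 0.917 m

At critical depth, Q² T / (g A³) = 1, i.e. A³/T = Q²/g = 3.9²/9.81 = 1.55.
Trying y = 1.01 m: A³/T = 2.162 — over.
Trying y = 0.825 m: A³/T = 1.078 — short.
Trying y = 0.917 m: A³/T = 1.548 — close enough.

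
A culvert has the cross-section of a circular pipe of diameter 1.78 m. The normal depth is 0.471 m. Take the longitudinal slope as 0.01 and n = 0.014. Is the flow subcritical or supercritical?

supercritical

For a circular section of diameter D = 1.78 m at depth y = 0.471 m, the central angle is θ = 2 arccos(1 − 2y/D) = 2.161 rad. Then A = (D²/8)(θ − sin θ) = 0.527 m² and P = Dθ/2 = 1.923 m.
Hydraulic radius R = A/P = 0.527/1.923 = 0.274 m.
V = (1/n) R^(2/3) √S = (1/0.014) × 0.274^(2/3) × √0.01 = 3.013 m/s. Hydraulic depth D_h = A/T = 0.527/1.57 = 0.3356 m.
Froude number Fr = V/√(g·D_h) = 3.013/√(9.81×0.3356) = 1.66, which is greater than 1, so the flow is supercritical.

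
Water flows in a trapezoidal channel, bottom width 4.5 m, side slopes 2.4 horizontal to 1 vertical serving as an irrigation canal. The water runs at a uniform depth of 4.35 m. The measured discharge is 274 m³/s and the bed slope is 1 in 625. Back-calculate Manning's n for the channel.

n = 0.017

With bottom width b = 4.5 m and side slope z = 2.4: A = (b + zy)y = (4.5 + 2.4×4.35)×4.35 = 64.99 m²; P = b + 2y√(1+z²) = 4.5 + 2×4.35×2.6 = 27.12 m.
Hydraulic radius R = A/P = 64.99/27.12 = 2.396 m.
Rearranging Manning's equation: n = (1/Q) A R^(2/3) S^(1/2) = (1/274) × 64.99 × 2.396^(2/3) × √0.0016 = 0.017.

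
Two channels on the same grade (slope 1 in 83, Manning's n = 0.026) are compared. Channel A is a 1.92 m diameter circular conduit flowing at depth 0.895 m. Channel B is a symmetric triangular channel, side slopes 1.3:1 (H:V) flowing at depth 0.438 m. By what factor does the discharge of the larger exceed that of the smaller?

10.1

Channel A: For a circular section of diameter D = 1.92 m at depth y = 0.895 m, the central angle is θ = 2 arccos(1 − 2y/D) = 3.006 rad. Then A = (D²/8)(θ − sin θ) = 1.323 m² and P = Dθ/2 = 2.886 m. Hydraulic radius R = A/P = 1.323/2.886 = 0.4584 m. Q_A = (1/0.026)·1.323·0.4584^(2/3)·√0.01205 = 3.321 m³/s.
Channel B: For a triangular section with side slope z = 1.3: A = zy² = 1.3×0.438² = 0.2494 m²; P = 2y√(1+z²) = 2×0.438×1.64 = 1.437 m. Hydraulic radius R = A/P = 0.2494/1.437 = 0.1736 m. Q_B = (1/0.026)·0.2494·0.1736^(2/3)·√0.01205 = 0.3276 m³/s.
The larger discharge is 3.321 m³/s and the smaller is 0.3276 m³/s; the ratio is 10.1.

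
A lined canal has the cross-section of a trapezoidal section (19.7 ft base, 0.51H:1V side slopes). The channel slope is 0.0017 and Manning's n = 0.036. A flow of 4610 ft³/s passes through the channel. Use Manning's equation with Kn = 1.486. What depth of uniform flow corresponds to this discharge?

y_n = 20.3 ft

Manning's equation rearranged: A R^(2/3) = nQ / (1.486·√S) = 0.036 × 4610 / (1.486 × √0.0017) = 2709.
Try y = 24.2 ft: A R^(2/3) = 3712 — too large.
Try y = 14 ft: A R^(2/3) = 1420 — too small.
Try y = 20.3 ft: A R^(2/3) = 2707 — ≈ 2709.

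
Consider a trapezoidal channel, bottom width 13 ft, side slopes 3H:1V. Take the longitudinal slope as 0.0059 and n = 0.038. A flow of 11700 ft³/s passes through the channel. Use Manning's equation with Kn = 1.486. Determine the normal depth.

Manning's equation rearranged: A R^(2/3) = nQ / (1.486·√S) = 0.038 × 11700 / (1.486 × √0.0059) = 3895.
Try y = 18.7 ft: A R^(2/3) = 5935 — over.
Try y = 13.7 ft: A R^(2/3) = 2824 — short.
Try y = 15.7 ft: A R^(2/3) = 3900 — ≈ 3895.

y_n = 15.7 ft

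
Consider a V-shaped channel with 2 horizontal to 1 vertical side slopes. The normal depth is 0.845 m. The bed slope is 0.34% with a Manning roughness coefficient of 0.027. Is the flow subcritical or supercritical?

subcritical

For a triangular section with side slope z = 2: A = zy² = 2×0.845² = 1.428 m²; P = 2y√(1+z²) = 2×0.845×2.236 = 3.779 m.
Hydraulic radius R = A/P = 1.428/3.779 = 0.3779 m.
V = (1/n) R^(2/3) √S = (1/0.027) × 0.3779^(2/3) × √0.0034 = 1.129 m/s. Hydraulic depth D_h = A/T = 1.428/3.38 = 0.4225 m.
Froude number Fr = V/√(g·D_h) = 1.129/√(9.81×0.4225) = 0.554, which is less than 1, so the flow is subcritical.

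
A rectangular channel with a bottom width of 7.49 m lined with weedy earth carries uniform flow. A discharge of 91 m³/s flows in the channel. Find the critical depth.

y_c = 2.47 m

For a rectangular channel, critical depth y_c = (q²/g)^(1/3) where q = Q/b = 91/7.49 = 12.15 m²/s.
So y_c = (12.15²/9.81)^(1/3) = 2.47 m.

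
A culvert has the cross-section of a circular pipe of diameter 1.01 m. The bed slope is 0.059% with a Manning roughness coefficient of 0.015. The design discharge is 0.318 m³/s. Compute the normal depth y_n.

y_n = 0.572 m

Manning's equation rearranged: A R^(2/3) = nQ / (1·√S) = 0.015 × 0.318 / (√0.00059) = 0.1964.
Try y = 0.638 m: A R^(2/3) = 0.2323 — high.
Try y = 0.436 m: A R^(2/3) = 0.1238 — low.
Try y = 0.572 m: A R^(2/3) = 0.1965 — matches.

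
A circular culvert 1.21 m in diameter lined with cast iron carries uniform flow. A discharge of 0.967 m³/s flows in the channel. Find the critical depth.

At critical depth, Q² T / (g A³) = 1, i.e. A³/T = Q²/g = 0.967²/9.81 = 0.09532.
Try y = 0.407 m: A³/T = 0.03429 — too small.
Try y = 0.577 m: A³/T = 0.1311 — too large.
Try y = 0.531 m: A³/T = 0.09537 — matches.

y_c = 0.531 m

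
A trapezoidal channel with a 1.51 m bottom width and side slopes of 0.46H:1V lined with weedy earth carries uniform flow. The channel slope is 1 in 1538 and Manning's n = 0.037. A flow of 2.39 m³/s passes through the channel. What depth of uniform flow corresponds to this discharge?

y_n = 1.78 m

Manning's equation rearranged: A R^(2/3) = nQ / (1·√S) = 0.037 × 2.39 / (√0.0006502) = 3.468.
Trying y = 1.59 m: A R^(2/3) = 2.84 — short.
Trying y = 2.15 m: A R^(2/3) = 4.861 — over.
Trying y = 1.78 m: A R^(2/3) = 3.463 — matches.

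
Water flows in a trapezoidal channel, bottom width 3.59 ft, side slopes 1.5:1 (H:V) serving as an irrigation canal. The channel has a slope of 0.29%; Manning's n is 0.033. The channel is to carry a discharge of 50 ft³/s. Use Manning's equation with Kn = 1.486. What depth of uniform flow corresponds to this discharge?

Manning's equation rearranged: A R^(2/3) = nQ / (1.486·√S) = 0.033 × 50 / (1.486 × √0.0029) = 20.62.
Try y = 1.6 ft: A R^(2/3) = 9.737 — low.
Try y = 2.34 ft: A R^(2/3) = 20.61 — ≈ 20.62.

y_n = 2.34 ft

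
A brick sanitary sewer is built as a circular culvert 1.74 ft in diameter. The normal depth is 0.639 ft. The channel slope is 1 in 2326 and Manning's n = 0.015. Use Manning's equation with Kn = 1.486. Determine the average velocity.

V = 1.02 ft/s

For a circular section of diameter D = 1.74 ft at depth y = 0.639 ft, the central angle is θ = 2 arccos(1 − 2y/D) = 2.604 rad. Then A = (D²/8)(θ − sin θ) = 0.7918 ft² and P = Dθ/2 = 2.266 ft.
Hydraulic radius R = A/P = 0.7918/2.266 = 0.3495 ft.
From Manning's equation, V = (1.486/n) R^(2/3) S^(1/2) = (1.486/0.015) × 0.3495^(2/3) × 0.0004299^(1/2) = 1.02 ft/s.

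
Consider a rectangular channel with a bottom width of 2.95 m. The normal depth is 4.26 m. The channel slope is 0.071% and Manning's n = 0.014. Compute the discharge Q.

Flow area A = b·y = 2.95 × 4.26 = 12.57 m². Wetted perimeter P = b + 2y = 2.95 + 2×4.26 = 11.47 m.
Hydraulic radius R = A/P = 12.57/11.47 = 1.096 m.
Manning's equation: Q = (1/n) A R^(2/3) S^(1/2) = (1/0.014) × 12.57 × 1.096^(2/3) × 0.00071^(1/2) = 25.4 m³/s.

Q = 25.4 m³/s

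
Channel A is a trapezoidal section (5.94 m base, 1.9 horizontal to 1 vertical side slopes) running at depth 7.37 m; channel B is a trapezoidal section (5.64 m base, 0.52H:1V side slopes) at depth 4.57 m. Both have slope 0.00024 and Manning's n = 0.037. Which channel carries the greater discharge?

Channel A: With bottom width b = 5.94 m and side slope z = 1.9: A = (b + zy)y = (5.94 + 1.9×7.37)×7.37 = 147 m²; P = b + 2y√(1+z²) = 5.94 + 2×7.37×2.147 = 37.59 m. Hydraulic radius R = A/P = 147/37.59 = 3.91 m. Q_A = (1/0.037)·147·3.91^(2/3)·√0.00024 = 152.7 m³/s.
Channel B: With bottom width b = 5.64 m and side slope z = 0.52: A = (b + zy)y = (5.64 + 0.52×4.57)×4.57 = 36.63 m²; P = b + 2y√(1+z²) = 5.64 + 2×4.57×1.127 = 15.94 m. Hydraulic radius R = A/P = 36.63/15.94 = 2.298 m. Q_B = (1/0.037)·36.63·2.298^(2/3)·√0.00024 = 26.71 m³/s.
Q_A = 152.7 m³/s vs Q_B = 26.71 m³/s, so channel A carries more.

channel A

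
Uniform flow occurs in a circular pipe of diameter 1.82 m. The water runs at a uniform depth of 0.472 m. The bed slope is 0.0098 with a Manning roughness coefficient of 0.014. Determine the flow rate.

For a circular section of diameter D = 1.82 m at depth y = 0.472 m, the central angle is θ = 2 arccos(1 − 2y/D) = 2.137 rad. Then A = (D²/8)(θ − sin θ) = 0.5356 m² and P = Dθ/2 = 1.945 m.
Hydraulic radius R = A/P = 0.5356/1.945 = 0.2754 m.
Manning's equation: Q = (1/n) A R^(2/3) S^(1/2) = (1/0.014) × 0.5356 × 0.2754^(2/3) × 0.0098^(1/2) = 1.6 m³/s.

Q = 1.6 m³/s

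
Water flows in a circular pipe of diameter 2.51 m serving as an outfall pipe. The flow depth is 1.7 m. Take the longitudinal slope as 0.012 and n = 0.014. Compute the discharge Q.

For a circular section of diameter D = 2.51 m at depth y = 1.7 m, the central angle is θ = 2 arccos(1 − 2y/D) = 3.867 rad. Then A = (D²/8)(θ − sin θ) = 3.567 m² and P = Dθ/2 = 4.852 m.
Hydraulic radius R = A/P = 3.567/4.852 = 0.7351 m.
Manning's equation: Q = (1/n) A R^(2/3) S^(1/2) = (1/0.014) × 3.567 × 0.7351^(2/3) × 0.012^(1/2) = 22.7 m³/s.

Q = 22.7 m³/s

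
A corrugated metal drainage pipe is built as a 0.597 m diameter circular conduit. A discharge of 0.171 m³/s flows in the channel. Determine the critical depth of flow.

y_c = 0.267 m

At critical depth, Q² T / (g A³) = 1, i.e. A³/T = Q²/g = 0.171²/9.81 = 0.002981.
Try y = 0.207 m: A³/T = 0.001127 — low.
Try y = 0.318 m: A³/T = 0.005848 — high.
Try y = 0.267 m: A³/T = 0.002998 — close enough.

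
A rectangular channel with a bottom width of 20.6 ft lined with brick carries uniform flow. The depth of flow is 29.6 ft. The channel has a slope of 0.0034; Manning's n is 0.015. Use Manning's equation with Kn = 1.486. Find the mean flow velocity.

Flow area A = b·y = 20.6 × 29.6 = 609.8 ft². Wetted perimeter P = b + 2y = 20.6 + 2×29.6 = 79.8 ft.
Hydraulic radius R = A/P = 609.8/79.8 = 7.641 ft.
From Manning's equation, V = (1.486/n) R^(2/3) S^(1/2) = (1.486/0.015) × 7.641^(2/3) × 0.0034^(1/2) = 22.4 ft/s.

V = 22.4 ft/s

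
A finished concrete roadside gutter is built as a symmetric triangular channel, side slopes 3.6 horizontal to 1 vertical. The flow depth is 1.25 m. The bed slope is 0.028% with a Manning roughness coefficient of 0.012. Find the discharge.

For a triangular section with side slope z = 3.6: A = zy² = 3.6×1.25² = 5.625 m²; P = 2y√(1+z²) = 2×1.25×3.736 = 9.341 m.
Hydraulic radius R = A/P = 5.625/9.341 = 0.6022 m.
Manning's equation: Q = (1/n) A R^(2/3) S^(1/2) = (1/0.012) × 5.625 × 0.6022^(2/3) × 0.00028^(1/2) = 5.59 m³/s.

Q = 5.59 m³/s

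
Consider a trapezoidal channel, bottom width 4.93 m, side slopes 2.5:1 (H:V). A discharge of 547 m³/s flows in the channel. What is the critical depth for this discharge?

At critical depth, Q² T / (g A³) = 1, i.e. A³/T = Q²/g = 547²/9.81 = 30500.
Trying y = 4.14 m: A³/T = 9877 — short.
Trying y = 6.85 m: A³/T = 88010 — over.
Trying y = 5.39 m: A³/T = 30620 — matches.

y_c = 5.39 m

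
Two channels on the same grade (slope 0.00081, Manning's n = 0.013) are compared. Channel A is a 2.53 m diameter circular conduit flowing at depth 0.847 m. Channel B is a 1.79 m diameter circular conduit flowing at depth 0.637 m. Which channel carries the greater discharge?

Channel A: For a circular section of diameter D = 2.53 m at depth y = 0.847 m, the central angle is θ = 2 arccos(1 − 2y/D) = 2.468 rad. Then A = (D²/8)(θ − sin θ) = 1.476 m² and P = Dθ/2 = 3.122 m. Hydraulic radius R = A/P = 1.476/3.122 = 0.4726 m. Q_A = (1/0.013)·1.476·0.4726^(2/3)·√0.00081 = 1.96 m³/s.
Channel B: For a circular section of diameter D = 1.79 m at depth y = 0.637 m, the central angle is θ = 2 arccos(1 − 2y/D) = 2.557 rad. Then A = (D²/8)(θ − sin θ) = 0.8029 m² and P = Dθ/2 = 2.288 m. Hydraulic radius R = A/P = 0.8029/2.288 = 0.3509 m. Q_B = (1/0.013)·0.8029·0.3509^(2/3)·√0.00081 = 0.8744 m³/s.
Q_A = 1.96 m³/s vs Q_B = 0.8744 m³/s, so channel A carries more.

channel A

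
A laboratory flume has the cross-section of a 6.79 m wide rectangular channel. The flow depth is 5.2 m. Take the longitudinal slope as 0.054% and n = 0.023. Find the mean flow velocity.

Flow area A = b·y = 6.79 × 5.2 = 35.31 m². Wetted perimeter P = b + 2y = 6.79 + 2×5.2 = 17.19 m.
Hydraulic radius R = A/P = 35.31/17.19 = 2.054 m.
From Manning's equation, V = (1/n) R^(2/3) S^(1/2) = (1/0.023) × 2.054^(2/3) × 0.00054^(1/2) = 1.63 m/s.

V = 1.63 m/s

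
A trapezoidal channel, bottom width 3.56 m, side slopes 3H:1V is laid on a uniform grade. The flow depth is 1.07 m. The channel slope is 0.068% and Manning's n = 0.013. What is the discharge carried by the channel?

With bottom width b = 3.56 m and side slope z = 3: A = (b + zy)y = (3.56 + 3×1.07)×1.07 = 7.244 m²; P = b + 2y√(1+z²) = 3.56 + 2×1.07×3.162 = 10.33 m.
Hydraulic radius R = A/P = 7.244/10.33 = 0.7014 m.
Manning's equation: Q = (1/n) A R^(2/3) S^(1/2) = (1/0.013) × 7.244 × 0.7014^(2/3) × 0.00068^(1/2) = 11.5 m³/s.

Q = 11.5 m³/s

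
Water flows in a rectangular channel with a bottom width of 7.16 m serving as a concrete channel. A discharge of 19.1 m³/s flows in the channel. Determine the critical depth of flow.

y_c = 0.899 m

For a rectangular channel, critical depth y_c = (q²/g)^(1/3) where q = Q/b = 19.1/7.16 = 2.668 m²/s.
So y_c = (2.668²/9.81)^(1/3) = 0.899 m.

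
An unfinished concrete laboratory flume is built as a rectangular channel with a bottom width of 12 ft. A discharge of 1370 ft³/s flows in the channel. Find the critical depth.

For a rectangular channel, critical depth y_c = (q²/g)^(1/3) where q = Q/b = 1370/12 = 114.2 ft²/s.
So y_c = (114.2²/32.2)^(1/3) = 7.4 ft.

y_c = 7.4 ft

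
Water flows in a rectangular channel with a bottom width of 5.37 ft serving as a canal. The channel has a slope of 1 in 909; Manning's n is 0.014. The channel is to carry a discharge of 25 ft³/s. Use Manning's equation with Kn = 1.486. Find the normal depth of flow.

y_n = 1.4 ft

Manning's equation rearranged: A R^(2/3) = nQ / (1.486·√S) = 0.014 × 25 / (1.486 × √0.0011) = 7.101.
Try y = 1.1 ft: A R^(2/3) = 5.007 — short.
Try y = 1.53 ft: A R^(2/3) = 8.077 — over.
Try y = 1.4 ft: A R^(2/3) = 7.113 — close enough.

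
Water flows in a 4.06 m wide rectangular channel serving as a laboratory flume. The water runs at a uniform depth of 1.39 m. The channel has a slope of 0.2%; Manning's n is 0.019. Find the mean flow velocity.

Flow area A = b·y = 4.06 × 1.39 = 5.643 m². Wetted perimeter P = b + 2y = 4.06 + 2×1.39 = 6.84 m.
Hydraulic radius R = A/P = 5.643/6.84 = 0.8251 m.
From Manning's equation, V = (1/n) R^(2/3) S^(1/2) = (1/0.019) × 0.8251^(2/3) × 0.002^(1/2) = 2.07 m/s.

V = 2.07 m/s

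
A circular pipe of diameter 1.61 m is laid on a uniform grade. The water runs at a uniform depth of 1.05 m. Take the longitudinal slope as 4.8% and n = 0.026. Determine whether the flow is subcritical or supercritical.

For a circular section of diameter D = 1.61 m at depth y = 1.05 m, the central angle is θ = 2 arccos(1 − 2y/D) = 3.76 rad. Then A = (D²/8)(θ − sin θ) = 1.406 m² and P = Dθ/2 = 3.027 m.
Hydraulic radius R = A/P = 1.406/3.027 = 0.4646 m.
V = (1/n) R^(2/3) √S = (1/0.026) × 0.4646^(2/3) × √0.048 = 5.055 m/s. Hydraulic depth D_h = A/T = 1.406/1.534 = 0.9169 m.
Froude number Fr = V/√(g·D_h) = 5.055/√(9.81×0.9169) = 1.69, which is greater than 1, so the flow is supercritical.

supercritical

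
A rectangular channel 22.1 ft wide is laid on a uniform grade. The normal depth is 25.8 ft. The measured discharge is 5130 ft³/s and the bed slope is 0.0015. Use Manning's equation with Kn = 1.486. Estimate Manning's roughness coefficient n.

Flow area A = b·y = 22.1 × 25.8 = 570.2 ft². Wetted perimeter P = b + 2y = 22.1 + 2×25.8 = 73.7 ft.
Hydraulic radius R = A/P = 570.2/73.7 = 7.736 ft.
Rearranging Manning's equation: n = (1.486/Q) A R^(2/3) S^(1/2) = (1.486/5130) × 570.2 × 7.736^(2/3) × √0.0015 = 0.025.

n = 0.025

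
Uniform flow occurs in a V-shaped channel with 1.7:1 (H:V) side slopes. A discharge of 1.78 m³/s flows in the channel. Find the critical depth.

y_c = 0.741 m

At critical depth, Q² T / (g A³) = 1, i.e. A³/T = Q²/g = 1.78²/9.81 = 0.323.
Try y = 0.807 m: A³/T = 0.4946 — high.
Try y = 0.602 m: A³/T = 0.1142 — low.
Try y = 0.741 m: A³/T = 0.3228 — ≈ 0.323.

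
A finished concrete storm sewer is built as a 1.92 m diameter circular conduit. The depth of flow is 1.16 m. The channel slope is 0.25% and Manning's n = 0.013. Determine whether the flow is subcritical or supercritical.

For a circular section of diameter D = 1.92 m at depth y = 1.16 m, the central angle is θ = 2 arccos(1 − 2y/D) = 3.561 rad. Then A = (D²/8)(θ − sin θ) = 1.829 m² and P = Dθ/2 = 3.419 m.
Hydraulic radius R = A/P = 1.829/3.419 = 0.5349 m.
V = (1/n) R^(2/3) √S = (1/0.013) × 0.5349^(2/3) × √0.0025 = 2.534 m/s. Hydraulic depth D_h = A/T = 1.829/1.878 = 0.9739 m.
Froude number Fr = V/√(g·D_h) = 2.534/√(9.81×0.9739) = 0.82, which is less than 1, so the flow is subcritical.

subcritical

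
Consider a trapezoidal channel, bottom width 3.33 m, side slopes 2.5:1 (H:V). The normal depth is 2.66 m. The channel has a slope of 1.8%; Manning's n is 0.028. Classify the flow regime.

With bottom width b = 3.33 m and side slope z = 2.5: A = (b + zy)y = (3.33 + 2.5×2.66)×2.66 = 26.55 m²; P = b + 2y√(1+z²) = 3.33 + 2×2.66×2.693 = 17.65 m.
Hydraulic radius R = A/P = 26.55/17.65 = 1.504 m.
V = (1/n) R^(2/3) √S = (1/0.028) × 1.504^(2/3) × √0.018 = 6.289 m/s. Hydraulic depth D_h = A/T = 26.55/16.63 = 1.596 m.
Froude number Fr = V/√(g·D_h) = 6.289/√(9.81×1.596) = 1.59, which is greater than 1, so the flow is supercritical.

supercritical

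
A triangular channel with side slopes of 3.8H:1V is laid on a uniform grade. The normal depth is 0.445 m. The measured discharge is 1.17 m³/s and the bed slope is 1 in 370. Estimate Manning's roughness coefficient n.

For a triangular section with side slope z = 3.8: A = zy² = 3.8×0.445² = 0.7525 m²; P = 2y√(1+z²) = 2×0.445×3.929 = 3.497 m.
Hydraulic radius R = A/P = 0.7525/3.497 = 0.2152 m.
Rearranging Manning's equation: n = (1/Q) A R^(2/3) S^(1/2) = (1/1.17) × 0.7525 × 0.2152^(2/3) × √0.002703 = 0.012.

n = 0.012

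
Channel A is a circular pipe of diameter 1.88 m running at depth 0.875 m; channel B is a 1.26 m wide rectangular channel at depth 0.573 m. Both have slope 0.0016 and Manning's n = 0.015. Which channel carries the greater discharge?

channel A

Channel A: For a circular section of diameter D = 1.88 m at depth y = 0.875 m, the central angle is θ = 2 arccos(1 − 2y/D) = 3.003 rad. Then A = (D²/8)(θ − sin θ) = 1.266 m² and P = Dθ/2 = 2.823 m. Hydraulic radius R = A/P = 1.266/2.823 = 0.4484 m. Q_A = (1/0.015)·1.266·0.4484^(2/3)·√0.0016 = 1.978 m³/s.
Channel B: Flow area A = b·y = 1.26 × 0.573 = 0.722 m². Wetted perimeter P = b + 2y = 1.26 + 2×0.573 = 2.406 m. Hydraulic radius R = A/P = 0.722/2.406 = 0.3001 m. Q_B = (1/0.015)·0.722·0.3001^(2/3)·√0.0016 = 0.8629 m³/s.
Q_A = 1.978 m³/s vs Q_B = 0.8629 m³/s, so channel A carries more.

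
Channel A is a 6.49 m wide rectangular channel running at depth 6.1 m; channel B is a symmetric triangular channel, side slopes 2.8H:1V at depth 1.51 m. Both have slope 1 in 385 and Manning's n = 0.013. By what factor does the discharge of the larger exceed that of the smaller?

Channel A: Flow area A = b·y = 6.49 × 6.1 = 39.59 m². Wetted perimeter P = b + 2y = 6.49 + 2×6.1 = 18.69 m. Hydraulic radius R = A/P = 39.59/18.69 = 2.118 m. Q_A = (1/0.013)·39.59·2.118^(2/3)·√0.002597 = 256 m³/s.
Channel B: For a triangular section with side slope z = 2.8: A = zy² = 2.8×1.51² = 6.384 m²; P = 2y√(1+z²) = 2×1.51×2.973 = 8.979 m. Hydraulic radius R = A/P = 6.384/8.979 = 0.711 m. Q_B = (1/0.013)·6.384·0.711^(2/3)·√0.002597 = 19.94 m³/s.
The larger discharge is 256 m³/s and the smaller is 19.94 m³/s; the ratio is 12.8.

12.8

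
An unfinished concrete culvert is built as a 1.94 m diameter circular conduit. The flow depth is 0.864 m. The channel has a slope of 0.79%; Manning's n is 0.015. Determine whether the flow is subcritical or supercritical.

supercritical

For a circular section of diameter D = 1.94 m at depth y = 0.864 m, the central angle is θ = 2 arccos(1 − 2y/D) = 2.923 rad. Then A = (D²/8)(θ − sin θ) = 1.273 m² and P = Dθ/2 = 2.835 m.
Hydraulic radius R = A/P = 1.273/2.835 = 0.4489 m.
V = (1/n) R^(2/3) √S = (1/0.015) × 0.4489^(2/3) × √0.0079 = 3.474 m/s. Hydraulic depth D_h = A/T = 1.273/1.928 = 0.66 m.
Froude number Fr = V/√(g·D_h) = 3.474/√(9.81×0.66) = 1.37, which is greater than 1, so the flow is supercritical.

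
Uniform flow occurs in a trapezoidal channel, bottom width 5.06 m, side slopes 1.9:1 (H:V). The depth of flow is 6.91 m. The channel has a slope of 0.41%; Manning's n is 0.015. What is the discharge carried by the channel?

With bottom width b = 5.06 m and side slope z = 1.9: A = (b + zy)y = (5.06 + 1.9×6.91)×6.91 = 125.7 m²; P = b + 2y√(1+z²) = 5.06 + 2×6.91×2.147 = 34.73 m.
Hydraulic radius R = A/P = 125.7/34.73 = 3.619 m.
Manning's equation: Q = (1/n) A R^(2/3) S^(1/2) = (1/0.015) × 125.7 × 3.619^(2/3) × 0.0041^(1/2) = 1260 m³/s.

Q = 1260 m³/s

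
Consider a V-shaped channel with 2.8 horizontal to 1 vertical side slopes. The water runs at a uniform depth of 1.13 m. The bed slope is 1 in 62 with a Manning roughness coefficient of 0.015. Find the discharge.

Q = 19.9 m³/s

For a triangular section with side slope z = 2.8: A = zy² = 2.8×1.13² = 3.575 m²; P = 2y√(1+z²) = 2×1.13×2.973 = 6.719 m.
Hydraulic radius R = A/P = 3.575/6.719 = 0.5321 m.
Manning's equation: Q = (1/n) A R^(2/3) S^(1/2) = (1/0.015) × 3.575 × 0.5321^(2/3) × 0.01613^(1/2) = 19.9 m³/s.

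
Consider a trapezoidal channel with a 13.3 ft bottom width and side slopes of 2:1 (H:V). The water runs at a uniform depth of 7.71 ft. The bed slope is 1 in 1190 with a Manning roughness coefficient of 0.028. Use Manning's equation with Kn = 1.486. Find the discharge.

Q = 947 ft³/s

With bottom width b = 13.3 ft and side slope z = 2: A = (b + zy)y = (13.3 + 2×7.71)×7.71 = 221.4 ft²; P = b + 2y√(1+z²) = 13.3 + 2×7.71×2.236 = 47.78 ft.
Hydraulic radius R = A/P = 221.4/47.78 = 4.634 ft.
Manning's equation: Q = (1.486/n) A R^(2/3) S^(1/2) = (1.486/0.028) × 221.4 × 4.634^(2/3) × 0.0008403^(1/2) = 947 ft³/s.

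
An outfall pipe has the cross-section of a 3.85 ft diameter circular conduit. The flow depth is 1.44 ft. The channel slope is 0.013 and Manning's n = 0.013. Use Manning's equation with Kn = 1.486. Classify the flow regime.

supercritical

For a circular section of diameter D = 3.85 ft at depth y = 1.44 ft, the central angle is θ = 2 arccos(1 − 2y/D) = 2.632 rad. Then A = (D²/8)(θ − sin θ) = 3.973 ft² and P = Dθ/2 = 5.067 ft.
Hydraulic radius R = A/P = 3.973/5.067 = 0.7842 ft.
V = (1.486/n) R^(2/3) √S = (1.486/0.013) × 0.7842^(2/3) × √0.013 = 11.08 ft/s. Hydraulic depth D_h = A/T = 3.973/3.726 = 1.066 ft.
Froude number Fr = V/√(g·D_h) = 11.08/√(32.2×1.066) = 1.89, which is greater than 1, so the flow is supercritical.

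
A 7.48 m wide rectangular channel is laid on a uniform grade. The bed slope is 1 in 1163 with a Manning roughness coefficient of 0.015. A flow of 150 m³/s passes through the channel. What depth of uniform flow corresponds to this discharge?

Manning's equation rearranged: A R^(2/3) = nQ / (1·√S) = 0.015 × 150 / (√0.0008598) = 76.73.
At y = 5.07 m: A R^(2/3) = 63.22 — too small.
At y = 6.89 m: A R^(2/3) = 93 — too large.
At y = 5.9 m: A R^(2/3) = 76.65 — ≈ 76.73.

y_n = 5.9 m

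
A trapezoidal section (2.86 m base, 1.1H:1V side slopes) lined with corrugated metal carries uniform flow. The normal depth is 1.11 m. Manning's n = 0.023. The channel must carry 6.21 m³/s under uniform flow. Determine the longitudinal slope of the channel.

With bottom width b = 2.86 m and side slope z = 1.1: A = (b + zy)y = (2.86 + 1.1×1.11)×1.11 = 4.53 m²; P = b + 2y√(1+z²) = 2.86 + 2×1.11×1.487 = 6.16 m.
Hydraulic radius R = A/P = 4.53/6.16 = 0.7353 m.
From Manning's equation, S = [nQ / (1 A R^(2/3))]² = [0.023 × 6.21 / (1 × 4.53 × 0.7353^(2/3))]² = 0.0015.

S = 0.0015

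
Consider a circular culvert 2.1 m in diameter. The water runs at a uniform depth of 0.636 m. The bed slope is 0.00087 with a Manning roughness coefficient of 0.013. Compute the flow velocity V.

V = 1.15 m/s

For a circular section of diameter D = 2.1 m at depth y = 0.636 m, the central angle is θ = 2 arccos(1 − 2y/D) = 2.331 rad. Then A = (D²/8)(θ − sin θ) = 0.8855 m² and P = Dθ/2 = 2.448 m.
Hydraulic radius R = A/P = 0.8855/2.448 = 0.3618 m.
From Manning's equation, V = (1/n) R^(2/3) S^(1/2) = (1/0.013) × 0.3618^(2/3) × 0.00087^(1/2) = 1.15 m/s.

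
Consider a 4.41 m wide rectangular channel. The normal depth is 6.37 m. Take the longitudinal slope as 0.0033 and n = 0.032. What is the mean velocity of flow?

V = 2.49 m/s

Flow area A = b·y = 4.41 × 6.37 = 28.09 m². Wetted perimeter P = b + 2y = 4.41 + 2×6.37 = 17.15 m.
Hydraulic radius R = A/P = 28.09/17.15 = 1.638 m.
From Manning's equation, V = (1/n) R^(2/3) S^(1/2) = (1/0.032) × 1.638^(2/3) × 0.0033^(1/2) = 2.49 m/s.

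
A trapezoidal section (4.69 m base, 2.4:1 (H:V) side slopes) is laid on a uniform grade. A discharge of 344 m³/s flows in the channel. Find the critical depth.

y_c = 4.43 m

At critical depth, Q² T / (g A³) = 1, i.e. A³/T = Q²/g = 344²/9.81 = 12060.
At y = 3.4 m: A³/T = 3969 — low.
At y = 5.5 m: A³/T = 30640 — high.
At y = 4.43 m: A³/T = 12050 — ≈ 12060.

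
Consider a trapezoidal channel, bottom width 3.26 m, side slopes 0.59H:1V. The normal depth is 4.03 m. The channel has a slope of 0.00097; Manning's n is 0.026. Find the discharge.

With bottom width b = 3.26 m and side slope z = 0.59: A = (b + zy)y = (3.26 + 0.59×4.03)×4.03 = 22.72 m²; P = b + 2y√(1+z²) = 3.26 + 2×4.03×1.161 = 12.62 m.
Hydraulic radius R = A/P = 22.72/12.62 = 1.801 m.
Manning's equation: Q = (1/n) A R^(2/3) S^(1/2) = (1/0.026) × 22.72 × 1.801^(2/3) × 0.00097^(1/2) = 40.3 m³/s.

Q = 40.3 m³/s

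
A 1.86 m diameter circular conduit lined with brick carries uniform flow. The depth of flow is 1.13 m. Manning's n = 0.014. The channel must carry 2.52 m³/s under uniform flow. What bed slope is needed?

S = 0.000998

For a circular section of diameter D = 1.86 m at depth y = 1.13 m, the central angle is θ = 2 arccos(1 − 2y/D) = 3.575 rad. Then A = (D²/8)(θ − sin θ) = 1.728 m² and P = Dθ/2 = 3.325 m.
Hydraulic radius R = A/P = 1.728/3.325 = 0.5196 m.
From Manning's equation, S = [nQ / (1 A R^(2/3))]² = [0.014 × 2.52 / (1 × 1.728 × 0.5196^(2/3))]² = 0.000998.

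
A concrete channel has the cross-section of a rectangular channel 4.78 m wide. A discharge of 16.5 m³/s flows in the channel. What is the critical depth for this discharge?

y_c = 1.07 m

For a rectangular channel, critical depth y_c = (q²/g)^(1/3) where q = Q/b = 16.5/4.78 = 3.452 m²/s.
So y_c = (3.452²/9.81)^(1/3) = 1.07 m.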